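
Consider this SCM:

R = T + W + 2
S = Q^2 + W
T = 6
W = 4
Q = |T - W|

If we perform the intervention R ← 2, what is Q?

do(R=2) replaces the equation R = T + W + 2 with the constant R = 2.
Q is not downstream of the intervention, so its value is determined by the original equations.
Q = |T - W|  [with T=6, W=4]  = 2

2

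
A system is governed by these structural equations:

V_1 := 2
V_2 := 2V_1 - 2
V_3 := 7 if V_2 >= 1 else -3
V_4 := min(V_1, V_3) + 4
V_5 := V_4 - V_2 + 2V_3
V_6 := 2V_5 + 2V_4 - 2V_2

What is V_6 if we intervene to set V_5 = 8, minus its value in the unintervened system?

-20

The intervention breaks the incoming arrows to V_5: V_5 := V_4 - V_2 + 2V_3 no longer applies, and V_5 = 8.
V_2 = 2V_1 - 2  [with V_1=2]  = 2
V_3 = 7 if V_2 >= 1 else -3  [with V_2=2]  = 7
V_4 = min(V_1, V_3) + 4  [with V_1=2, V_3=7]  = 6
V_6 = 2V_5 + 2V_4 - 2V_2  [with V_5=8, V_4=6, V_2=2]  = 24
Without intervention: V_2 = 2V_1 - 2  [with V_1=2]  = 2; V_3 = 7 if V_2 >= 1 else -3  [with V_2=2]  = 7; V_4 = min(V_1, V_3) + 4  [with V_1=2, V_3=7]  = 6; V_5 = V_4 - V_2 + 2V_3  [with V_4=6, V_2=2, V_3=7]  = 18; V_6 = 2V_5 + 2V_4 - 2V_2  [with V_5=18, V_4=6, V_2=2]  = 44.
Change = 24 − 44 = -20.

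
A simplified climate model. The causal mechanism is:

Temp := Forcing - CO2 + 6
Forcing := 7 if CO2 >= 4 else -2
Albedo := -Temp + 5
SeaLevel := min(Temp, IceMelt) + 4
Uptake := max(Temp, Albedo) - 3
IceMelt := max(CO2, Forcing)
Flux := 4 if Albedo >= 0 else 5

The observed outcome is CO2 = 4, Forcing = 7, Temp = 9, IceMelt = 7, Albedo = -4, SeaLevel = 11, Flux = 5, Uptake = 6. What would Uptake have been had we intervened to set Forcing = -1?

do(Forcing=-1) replaces the equation Forcing := 7 if CO2 >= 4 else -2 with the constant Forcing = -1.
Temp = Forcing - CO2 + 6  [with Forcing=-1, CO2=4]  = 1
Albedo = -Temp + 5  [with Temp=1]  = 4
Uptake = max(Temp, Albedo) - 3  [with Temp=1, Albedo=4]  = 1

1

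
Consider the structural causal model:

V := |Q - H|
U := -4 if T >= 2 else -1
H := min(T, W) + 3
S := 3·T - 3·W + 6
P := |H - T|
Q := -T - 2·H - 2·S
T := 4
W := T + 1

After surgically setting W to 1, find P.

do(W=1) replaces the equation W := T + 1 with the constant W = 1.
H = min(T, W) + 3  [with T=4, W=1]  = 4
P = |H - T|  [with H=4, T=4]  = 0

0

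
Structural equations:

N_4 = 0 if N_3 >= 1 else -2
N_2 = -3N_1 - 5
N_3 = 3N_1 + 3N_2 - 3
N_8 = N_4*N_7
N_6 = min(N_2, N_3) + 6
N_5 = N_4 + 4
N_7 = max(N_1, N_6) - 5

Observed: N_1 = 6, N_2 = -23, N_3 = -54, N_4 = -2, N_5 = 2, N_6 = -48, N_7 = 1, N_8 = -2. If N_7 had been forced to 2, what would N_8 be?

do(N_7=2) replaces the equation N_7 = max(N_1, N_6) - 5 with the constant N_7 = 2.
N_2 = -3N_1 - 5  [with N_1=6]  = -23
N_3 = 3N_1 + 3N_2 - 3  [with N_1=6, N_2=-23]  = -54
N_4 = 0 if N_3 >= 1 else -2  [with N_3=-54]  = -2
N_8 = N_4*N_7  [with N_4=-2, N_7=2]  = -4

-4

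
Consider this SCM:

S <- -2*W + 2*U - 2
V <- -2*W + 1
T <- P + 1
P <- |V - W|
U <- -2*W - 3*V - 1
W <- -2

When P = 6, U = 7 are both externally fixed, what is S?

Under do(P = 6, U = 7), each intervened variable's structural equation is replaced by its fixed value.
S = -2*W + 2*U - 2  [with W=-2, U=7]  = 16

16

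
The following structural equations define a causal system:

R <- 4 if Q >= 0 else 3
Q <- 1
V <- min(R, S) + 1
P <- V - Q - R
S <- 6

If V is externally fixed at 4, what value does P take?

Intervening sets V = 4 and removes its equation (V <- min(R, S) + 1).
R = 4 if Q >= 0 else 3  [with Q=1]  = 4
P = V - Q - R  [with V=4, Q=1, R=4]  = -1

-1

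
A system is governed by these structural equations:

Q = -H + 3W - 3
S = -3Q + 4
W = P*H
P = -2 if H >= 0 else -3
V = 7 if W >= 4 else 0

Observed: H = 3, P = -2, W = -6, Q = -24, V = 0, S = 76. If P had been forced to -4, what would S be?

Under do(P=-4), the mechanism P = -2 if H >= 0 else -3 is discarded; P is fixed at -4.
W = P*H  [with P=-4, H=3]  = -12
Q = -H + 3W - 3  [with H=3, W=-12]  = -42
S = -3Q + 4  [with Q=-42]  = 130

130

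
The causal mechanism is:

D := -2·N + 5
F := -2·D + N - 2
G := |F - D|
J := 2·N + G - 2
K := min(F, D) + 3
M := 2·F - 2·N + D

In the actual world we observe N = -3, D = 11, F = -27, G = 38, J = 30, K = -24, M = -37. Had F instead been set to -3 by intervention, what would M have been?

The intervention breaks the incoming arrows to F: F := -2·D + N - 2 no longer applies, and F = -3.
D = -2·N + 5  [with N=-3]  = 11
M = 2·F - 2·N + D  [with F=-3, N=-3, D=11]  = 11

11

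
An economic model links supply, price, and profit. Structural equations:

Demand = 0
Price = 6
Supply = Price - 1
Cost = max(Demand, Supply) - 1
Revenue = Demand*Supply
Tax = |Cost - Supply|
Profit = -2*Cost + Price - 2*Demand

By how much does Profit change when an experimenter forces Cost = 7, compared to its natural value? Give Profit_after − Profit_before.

-6

The intervention breaks the incoming arrows to Cost: Cost = max(Demand, Supply) - 1 no longer applies, and Cost = 7.
Profit = -2*Cost + Price - 2*Demand  [with Cost=7, Price=6, Demand=0]  = -8
Without intervention: Supply = Price - 1  [with Price=6]  = 5; Cost = max(Demand, Supply) - 1  [with Demand=0, Supply=5]  = 4; Profit = -2*Cost + Price - 2*Demand  [with Cost=4, Price=6, Demand=0]  = -2.
Change = -8 − (-2) = -6.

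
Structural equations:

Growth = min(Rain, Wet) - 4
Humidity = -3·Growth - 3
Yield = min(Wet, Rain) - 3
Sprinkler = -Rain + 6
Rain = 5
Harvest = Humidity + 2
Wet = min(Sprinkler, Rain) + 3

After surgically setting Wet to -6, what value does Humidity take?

do(Wet=-6) replaces the equation Wet = min(Sprinkler, Rain) + 3 with the constant Wet = -6.
Growth = min(Rain, Wet) - 4  [with Rain=5, Wet=-6]  = -10
Humidity = -3·Growth - 3  [with Growth=-10]  = 27

27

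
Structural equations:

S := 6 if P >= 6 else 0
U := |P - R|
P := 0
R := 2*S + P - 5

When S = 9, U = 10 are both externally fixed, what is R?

The joint intervention fixes S = 9, U = 10, removing each variable's own equation.
R = 2*S + P - 5  [with S=9, P=0]  = 13

13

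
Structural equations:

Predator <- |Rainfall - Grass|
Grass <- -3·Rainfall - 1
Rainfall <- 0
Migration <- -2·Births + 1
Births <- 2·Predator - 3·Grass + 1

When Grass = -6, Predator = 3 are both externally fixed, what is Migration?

-49

Under do(Grass = -6, Predator = 3), each intervened variable's structural equation is replaced by its fixed value.
Births = 2·Predator - 3·Grass + 1  [with Predator=3, Grass=-6]  = 25
Migration = -2·Births + 1  [with Births=25]  = -49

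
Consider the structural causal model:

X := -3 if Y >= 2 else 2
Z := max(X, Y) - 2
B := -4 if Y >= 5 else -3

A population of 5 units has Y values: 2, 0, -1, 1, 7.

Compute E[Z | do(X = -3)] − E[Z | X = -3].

Under do(X=-3), X's equation is replaced by X=-3 for every unit. Per-unit Z: 0, -2, -3, -1, 5. Mean = -0.2.
E[Z|X=-3] averages over only the 2 units with X=-3 (Y = 2, 7): Z = 0, 5, mean 2.5.
Difference = -0.2 − 2.5 = -2.7.

-2.7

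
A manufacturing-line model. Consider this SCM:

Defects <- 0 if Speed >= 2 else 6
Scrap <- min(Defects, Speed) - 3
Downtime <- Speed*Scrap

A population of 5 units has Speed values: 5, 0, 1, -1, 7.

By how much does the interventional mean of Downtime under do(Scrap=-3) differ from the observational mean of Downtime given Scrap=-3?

4.8

Every unit gets Scrap=-3 under the intervention. Downtime values become -15, 0, -3, 3, -21; E[Downtime|do(Scrap=-3)] = -7.2.
E[Downtime|Scrap=-3] averages over only the 3 units with Scrap=-3 (Speed = 5, 0, 7): Downtime = -15, 0, -21, mean -12.
Difference = -7.2 − (-12) = 4.8.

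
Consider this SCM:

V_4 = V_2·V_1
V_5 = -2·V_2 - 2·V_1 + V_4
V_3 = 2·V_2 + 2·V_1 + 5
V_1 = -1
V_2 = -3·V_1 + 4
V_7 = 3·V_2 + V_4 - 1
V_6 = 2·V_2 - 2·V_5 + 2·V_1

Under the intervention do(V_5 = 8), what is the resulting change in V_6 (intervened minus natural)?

The intervention breaks the incoming arrows to V_5: V_5 = -2·V_2 - 2·V_1 + V_4 no longer applies, and V_5 = 8.
V_2 = -3·V_1 + 4  [with V_1=-1]  = 7
V_6 = 2·V_2 - 2·V_5 + 2·V_1  [with V_2=7, V_5=8, V_1=-1]  = -4
Without intervention: V_2 = -3·V_1 + 4  [with V_1=-1]  = 7; V_4 = V_2·V_1  [with V_2=7, V_1=-1]  = -7; V_5 = -2·V_2 - 2·V_1 + V_4  [with V_2=7, V_1=-1, V_4=-7]  = -19; V_6 = 2·V_2 - 2·V_5 + 2·V_1  [with V_2=7, V_5=-19, V_1=-1]  = 50.
Change = -4 − 50 = -54.

-54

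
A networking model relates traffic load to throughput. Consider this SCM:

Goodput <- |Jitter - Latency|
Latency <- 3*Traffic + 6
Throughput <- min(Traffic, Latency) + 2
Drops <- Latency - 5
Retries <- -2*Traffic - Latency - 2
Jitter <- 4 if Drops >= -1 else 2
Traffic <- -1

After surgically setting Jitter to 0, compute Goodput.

Under do(Jitter=0), the mechanism Jitter <- 4 if Drops >= -1 else 2 is discarded; Jitter is fixed at 0.
Latency = 3*Traffic + 6  [with Traffic=-1]  = 3
Goodput = |Jitter - Latency|  [with Jitter=0, Latency=3]  = 3

3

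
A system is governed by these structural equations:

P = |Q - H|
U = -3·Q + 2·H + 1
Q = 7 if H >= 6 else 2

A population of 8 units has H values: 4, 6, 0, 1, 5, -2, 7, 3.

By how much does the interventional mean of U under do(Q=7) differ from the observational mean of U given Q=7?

-7

Every unit gets Q=7 under the intervention. U values become -12, -8, -20, -18, -10, -24, -6, -14; E[U|do(Q=7)] = -14.
E[U|Q=7] averages over only the 2 units with Q=7 (H = 6, 7): U = -8, -6, mean -7.
Difference = -14 − (-7) = -7.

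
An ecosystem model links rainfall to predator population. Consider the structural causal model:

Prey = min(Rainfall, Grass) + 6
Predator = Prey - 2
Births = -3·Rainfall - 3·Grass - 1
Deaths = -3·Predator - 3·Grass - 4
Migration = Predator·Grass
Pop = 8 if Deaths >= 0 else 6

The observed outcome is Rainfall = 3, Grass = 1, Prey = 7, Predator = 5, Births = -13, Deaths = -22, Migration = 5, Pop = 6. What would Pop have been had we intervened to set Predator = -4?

8

do(Predator=-4) replaces the equation Predator = Prey - 2 with the constant Predator = -4.
Deaths = -3·Predator - 3·Grass - 4  [with Predator=-4, Grass=1]  = 5
Pop = 8 if Deaths >= 0 else 6  [with Deaths=5]  = 8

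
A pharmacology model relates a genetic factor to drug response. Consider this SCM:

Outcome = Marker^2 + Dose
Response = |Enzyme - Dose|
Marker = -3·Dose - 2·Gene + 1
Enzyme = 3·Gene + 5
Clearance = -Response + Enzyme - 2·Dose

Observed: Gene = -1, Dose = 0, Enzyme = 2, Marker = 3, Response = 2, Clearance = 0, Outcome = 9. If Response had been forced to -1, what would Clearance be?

3

The intervention breaks the incoming arrows to Response: Response = |Enzyme - Dose| no longer applies, and Response = -1.
Enzyme = 3·Gene + 5  [with Gene=-1]  = 2
Clearance = -Response + Enzyme - 2·Dose  [with Response=-1, Enzyme=2, Dose=0]  = 3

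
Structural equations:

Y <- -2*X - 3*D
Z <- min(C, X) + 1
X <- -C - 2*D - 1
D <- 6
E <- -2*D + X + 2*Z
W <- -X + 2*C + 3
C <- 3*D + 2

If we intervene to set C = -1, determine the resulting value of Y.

6

Under do(C=-1), the mechanism C <- 3*D + 2 is discarded; C is fixed at -1.
X = -C - 2*D - 1  [with C=-1, D=6]  = -12
Y = -2*X - 3*D  [with X=-12, D=6]  = 6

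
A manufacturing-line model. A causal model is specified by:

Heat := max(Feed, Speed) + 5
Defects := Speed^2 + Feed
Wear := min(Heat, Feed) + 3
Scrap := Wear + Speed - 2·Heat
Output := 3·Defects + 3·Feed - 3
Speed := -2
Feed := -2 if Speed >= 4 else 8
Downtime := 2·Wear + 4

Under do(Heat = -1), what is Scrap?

2

The intervention breaks the incoming arrows to Heat: Heat := max(Feed, Speed) + 5 no longer applies, and Heat = -1.
Feed = -2 if Speed >= 4 else 8  [with Speed=-2]  = 8
Wear = min(Heat, Feed) + 3  [with Heat=-1, Feed=8]  = 2
Scrap = Wear + Speed - 2·Heat  [with Wear=2, Speed=-2, Heat=-1]  = 2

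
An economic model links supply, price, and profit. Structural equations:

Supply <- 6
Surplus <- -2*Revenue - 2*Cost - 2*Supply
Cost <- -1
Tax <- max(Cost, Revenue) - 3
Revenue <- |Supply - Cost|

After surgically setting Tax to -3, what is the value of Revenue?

Under do(Tax=-3), the mechanism Tax <- max(Cost, Revenue) - 3 is discarded; Tax is fixed at -3.
Since Revenue is not a descendant of the intervened variable, it is unaffected.
Revenue = |Supply - Cost|  [with Supply=6, Cost=-1]  = 7

7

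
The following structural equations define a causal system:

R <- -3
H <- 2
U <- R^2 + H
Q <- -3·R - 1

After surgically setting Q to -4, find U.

Under do(Q=-4), the mechanism Q <- -3·R - 1 is discarded; Q is fixed at -4.
Since U is not a descendant of the intervened variable, it is unaffected.
U = R^2 + H  [with R=-3, H=2]  = 11

11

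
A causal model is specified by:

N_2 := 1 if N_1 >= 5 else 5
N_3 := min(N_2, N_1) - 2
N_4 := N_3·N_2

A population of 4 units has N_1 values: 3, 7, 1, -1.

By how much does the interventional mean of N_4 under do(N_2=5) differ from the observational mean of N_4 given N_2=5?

Every unit gets N_2=5 under the intervention. N_4 values become 5, 15, -5, -15; E[N_4|do(N_2=5)] = 0.
Observing N_2=5 restricts to units where N_2's equation naturally yields 5: N_1 ∈ {3, 1, -1}. In that subpopulation N_4 = 5, -5, -15, mean -5.
Difference = 0 − (-5) = 5.

5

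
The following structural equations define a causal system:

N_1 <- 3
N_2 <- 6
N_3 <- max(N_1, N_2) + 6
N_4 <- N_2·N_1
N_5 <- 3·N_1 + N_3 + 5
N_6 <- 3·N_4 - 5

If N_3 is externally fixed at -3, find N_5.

do(N_3=-3) replaces the equation N_3 <- max(N_1, N_2) + 6 with the constant N_3 = -3.
N_5 = 3·N_1 + N_3 + 5  [with N_1=3, N_3=-3]  = 11

11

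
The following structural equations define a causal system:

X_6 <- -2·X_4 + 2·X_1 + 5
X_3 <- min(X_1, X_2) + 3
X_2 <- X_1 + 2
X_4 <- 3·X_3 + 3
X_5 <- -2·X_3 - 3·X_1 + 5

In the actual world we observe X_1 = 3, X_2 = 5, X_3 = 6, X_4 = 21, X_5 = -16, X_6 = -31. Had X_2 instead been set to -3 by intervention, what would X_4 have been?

Under do(X_2=-3), the mechanism X_2 <- X_1 + 2 is discarded; X_2 is fixed at -3.
X_3 = min(X_1, X_2) + 3  [with X_1=3, X_2=-3]  = 0
X_4 = 3·X_3 + 3  [with X_3=0]  = 3

3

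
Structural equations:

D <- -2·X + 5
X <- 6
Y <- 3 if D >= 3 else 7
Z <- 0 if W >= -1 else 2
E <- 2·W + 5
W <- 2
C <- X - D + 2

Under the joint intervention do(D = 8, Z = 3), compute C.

0

Under do(D = 8, Z = 3), each intervened variable's structural equation is replaced by its fixed value.
C = X - D + 2  [with X=6, D=8]  = 0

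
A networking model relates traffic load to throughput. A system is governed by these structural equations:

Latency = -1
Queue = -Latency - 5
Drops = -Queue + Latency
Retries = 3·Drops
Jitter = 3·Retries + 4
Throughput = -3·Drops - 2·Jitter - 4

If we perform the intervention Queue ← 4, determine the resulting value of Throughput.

Under do(Queue=4), the mechanism Queue = -Latency - 5 is discarded; Queue is fixed at 4.
Drops = -Queue + Latency  [with Queue=4, Latency=-1]  = -5
Retries = 3·Drops  [with Drops=-5]  = -15
Jitter = 3·Retries + 4  [with Retries=-15]  = -41
Throughput = -3·Drops - 2·Jitter - 4  [with Drops=-5, Jitter=-41]  = 93

93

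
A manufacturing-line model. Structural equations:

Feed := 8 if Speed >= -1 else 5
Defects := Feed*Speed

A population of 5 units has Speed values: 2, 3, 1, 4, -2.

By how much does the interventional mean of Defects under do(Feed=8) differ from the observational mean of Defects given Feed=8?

-7.2

Under do(Feed=8), Feed's equation is replaced by Feed=8 for every unit. Per-unit Defects: 16, 24, 8, 32, -16. Mean = 12.8.
E[Defects|Feed=8] averages over only the 4 units with Feed=8 (Speed = 2, 3, 1, 4): Defects = 16, 24, 8, 32, mean 20.
Difference = 12.8 − 20 = -7.2.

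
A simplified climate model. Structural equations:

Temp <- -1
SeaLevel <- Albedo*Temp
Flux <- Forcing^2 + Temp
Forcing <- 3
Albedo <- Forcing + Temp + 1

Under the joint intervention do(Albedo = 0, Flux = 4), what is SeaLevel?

0

The joint intervention fixes Albedo = 0, Flux = 4, removing each variable's own equation.
SeaLevel = Albedo*Temp  [with Albedo=0, Temp=-1]  = 0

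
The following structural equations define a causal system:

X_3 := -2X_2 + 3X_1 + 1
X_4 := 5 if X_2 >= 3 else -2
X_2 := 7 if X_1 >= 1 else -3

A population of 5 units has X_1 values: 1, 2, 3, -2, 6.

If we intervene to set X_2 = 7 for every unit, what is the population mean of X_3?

-7

Every unit gets X_2=7 under the intervention. X_3 values become -10, -7, -4, -19, 5; E[X_3|do(X_2=7)] = -7.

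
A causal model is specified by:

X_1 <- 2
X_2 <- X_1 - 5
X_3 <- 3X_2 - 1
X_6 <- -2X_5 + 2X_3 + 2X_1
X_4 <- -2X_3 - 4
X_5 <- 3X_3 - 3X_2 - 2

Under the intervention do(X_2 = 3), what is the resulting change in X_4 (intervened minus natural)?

-36

Under do(X_2=3), the mechanism X_2 <- X_1 - 5 is discarded; X_2 is fixed at 3.
X_3 = 3X_2 - 1  [with X_2=3]  = 8
X_4 = -2X_3 - 4  [with X_3=8]  = -20
Without intervention: X_2 = X_1 - 5  [with X_1=2]  = -3; X_3 = 3X_2 - 1  [with X_2=-3]  = -10; X_4 = -2X_3 - 4  [with X_3=-10]  = 16.
Change = -20 − 16 = -36.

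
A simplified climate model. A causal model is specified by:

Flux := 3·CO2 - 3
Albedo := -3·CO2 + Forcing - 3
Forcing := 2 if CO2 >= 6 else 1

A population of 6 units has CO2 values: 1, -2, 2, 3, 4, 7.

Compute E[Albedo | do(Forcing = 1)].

do(Forcing=1) breaks Forcing's dependence on CO2. With Forcing=1 fixed, Albedo across the units is -5, 4, -8, -11, -14, -23, mean -9.5.

-9.5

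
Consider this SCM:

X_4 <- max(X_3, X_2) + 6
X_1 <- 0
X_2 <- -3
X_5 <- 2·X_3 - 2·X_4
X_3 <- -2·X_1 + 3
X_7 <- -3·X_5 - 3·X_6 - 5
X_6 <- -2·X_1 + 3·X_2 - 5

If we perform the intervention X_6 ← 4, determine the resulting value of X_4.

9

do(X_6=4) replaces the equation X_6 <- -2·X_1 + 3·X_2 - 5 with the constant X_6 = 4.
No directed path runs from X_6 to X_4, so X_4 keeps its natural value.
X_3 = -2·X_1 + 3  [with X_1=0]  = 3
X_4 = max(X_3, X_2) + 6  [with X_3=3, X_2=-3]  = 9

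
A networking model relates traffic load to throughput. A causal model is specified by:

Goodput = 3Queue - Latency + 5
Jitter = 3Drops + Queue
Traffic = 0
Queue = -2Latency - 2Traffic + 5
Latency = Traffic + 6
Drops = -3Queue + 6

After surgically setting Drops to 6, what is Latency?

6

The intervention breaks the incoming arrows to Drops: Drops = -3Queue + 6 no longer applies, and Drops = 6.
Since Latency is not a descendant of the intervened variable, it is unaffected.
Latency = Traffic + 6  [with Traffic=0]  = 6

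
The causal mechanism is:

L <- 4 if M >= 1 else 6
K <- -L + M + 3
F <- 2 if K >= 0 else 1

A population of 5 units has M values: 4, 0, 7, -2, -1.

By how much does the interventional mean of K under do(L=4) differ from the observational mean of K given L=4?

Under do(L=4), L's equation is replaced by L=4 for every unit. Per-unit K: 3, -1, 6, -3, -2. Mean = 0.6.
E[K|L=4] averages over only the 2 units with L=4 (M = 4, 7): K = 3, 6, mean 4.5.
Difference = 0.6 − 4.5 = -3.9.

-3.9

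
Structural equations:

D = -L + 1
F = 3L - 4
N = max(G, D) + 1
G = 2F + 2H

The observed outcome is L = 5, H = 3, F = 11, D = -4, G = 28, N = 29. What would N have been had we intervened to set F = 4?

The intervention breaks the incoming arrows to F: F = 3L - 4 no longer applies, and F = 4.
D = -L + 1  [with L=5]  = -4
G = 2F + 2H  [with F=4, H=3]  = 14
N = max(G, D) + 1  [with G=14, D=-4]  = 15

15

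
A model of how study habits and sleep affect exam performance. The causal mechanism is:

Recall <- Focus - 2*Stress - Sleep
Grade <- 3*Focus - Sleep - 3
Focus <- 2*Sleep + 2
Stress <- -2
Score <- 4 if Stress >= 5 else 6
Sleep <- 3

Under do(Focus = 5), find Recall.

6

do(Focus=5) replaces the equation Focus <- 2*Sleep + 2 with the constant Focus = 5.
Recall = Focus - 2*Stress - Sleep  [with Focus=5, Stress=-2, Sleep=3]  = 6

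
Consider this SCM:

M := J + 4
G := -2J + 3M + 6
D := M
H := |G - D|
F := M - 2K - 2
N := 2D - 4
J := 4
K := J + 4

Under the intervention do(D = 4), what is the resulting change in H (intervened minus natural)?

Under do(D=4), the mechanism D := M is discarded; D is fixed at 4.
M = J + 4  [with J=4]  = 8
G = -2J + 3M + 6  [with J=4, M=8]  = 22
H = |G - D|  [with G=22, D=4]  = 18
Without intervention: M = J + 4  [with J=4]  = 8; G = -2J + 3M + 6  [with J=4, M=8]  = 22; D = M  [with M=8]  = 8; H = |G - D|  [with G=22, D=8]  = 14.
Change = 18 − 14 = 4.

4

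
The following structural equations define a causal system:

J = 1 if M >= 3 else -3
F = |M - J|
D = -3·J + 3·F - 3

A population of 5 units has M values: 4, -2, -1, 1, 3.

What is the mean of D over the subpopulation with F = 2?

Conditioning on F=2 selects the 2 unit(s) with M ∈ {-1, 3}. Their D values: 12, 0. Mean = 6.

6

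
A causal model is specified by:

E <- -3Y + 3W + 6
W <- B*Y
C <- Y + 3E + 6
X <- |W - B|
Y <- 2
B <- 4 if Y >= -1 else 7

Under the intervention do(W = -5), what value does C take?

-37

do(W=-5) replaces the equation W <- B*Y with the constant W = -5.
E = -3Y + 3W + 6  [with Y=2, W=-5]  = -15
C = Y + 3E + 6  [with Y=2, E=-15]  = -37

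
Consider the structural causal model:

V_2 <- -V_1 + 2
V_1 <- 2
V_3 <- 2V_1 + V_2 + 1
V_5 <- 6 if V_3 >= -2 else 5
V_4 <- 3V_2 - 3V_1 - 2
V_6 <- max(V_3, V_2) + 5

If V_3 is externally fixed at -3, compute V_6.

The intervention breaks the incoming arrows to V_3: V_3 <- 2V_1 + V_2 + 1 no longer applies, and V_3 = -3.
V_2 = -V_1 + 2  [with V_1=2]  = 0
V_6 = max(V_3, V_2) + 5  [with V_3=-3, V_2=0]  = 5

5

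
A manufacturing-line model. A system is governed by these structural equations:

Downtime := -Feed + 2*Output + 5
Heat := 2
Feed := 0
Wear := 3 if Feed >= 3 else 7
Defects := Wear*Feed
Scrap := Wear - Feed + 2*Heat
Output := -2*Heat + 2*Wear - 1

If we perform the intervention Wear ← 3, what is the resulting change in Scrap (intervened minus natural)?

do(Wear=3) replaces the equation Wear := 3 if Feed >= 3 else 7 with the constant Wear = 3.
Scrap = Wear - Feed + 2*Heat  [with Wear=3, Feed=0, Heat=2]  = 7
Without intervention: Wear = 3 if Feed >= 3 else 7  [with Feed=0]  = 7; Scrap = Wear - Feed + 2*Heat  [with Wear=7, Feed=0, Heat=2]  = 11.
Change = 7 − 11 = -4.

-4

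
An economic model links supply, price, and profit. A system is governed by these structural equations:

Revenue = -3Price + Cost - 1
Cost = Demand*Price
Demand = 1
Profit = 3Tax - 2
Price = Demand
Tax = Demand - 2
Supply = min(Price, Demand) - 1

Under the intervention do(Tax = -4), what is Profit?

Intervening sets Tax = -4 and removes its equation (Tax = Demand - 2).
Profit = 3Tax - 2  [with Tax=-4]  = -14

-14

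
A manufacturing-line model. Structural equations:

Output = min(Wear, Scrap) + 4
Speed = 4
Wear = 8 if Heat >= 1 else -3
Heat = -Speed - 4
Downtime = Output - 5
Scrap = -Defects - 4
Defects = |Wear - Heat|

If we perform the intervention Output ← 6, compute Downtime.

1

Intervening sets Output = 6 and removes its equation (Output = min(Wear, Scrap) + 4).
Downtime = Output - 5  [with Output=6]  = 1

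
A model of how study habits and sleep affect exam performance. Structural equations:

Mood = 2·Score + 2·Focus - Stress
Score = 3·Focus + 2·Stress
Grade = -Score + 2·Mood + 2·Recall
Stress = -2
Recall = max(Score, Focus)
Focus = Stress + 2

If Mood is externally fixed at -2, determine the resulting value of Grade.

Under do(Mood=-2), the mechanism Mood = 2·Score + 2·Focus - Stress is discarded; Mood is fixed at -2.
Focus = Stress + 2  [with Stress=-2]  = 0
Score = 3·Focus + 2·Stress  [with Focus=0, Stress=-2]  = -4
Recall = max(Score, Focus)  [with Score=-4, Focus=0]  = 0
Grade = -Score + 2·Mood + 2·Recall  [with Score=-4, Mood=-2, Recall=0]  = 0

0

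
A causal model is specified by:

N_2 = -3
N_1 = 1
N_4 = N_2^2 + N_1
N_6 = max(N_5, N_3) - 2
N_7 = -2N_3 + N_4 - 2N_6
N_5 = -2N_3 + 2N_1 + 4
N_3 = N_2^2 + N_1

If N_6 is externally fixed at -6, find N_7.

Intervening sets N_6 = -6 and removes its equation (N_6 = max(N_5, N_3) - 2).
N_3 = N_2^2 + N_1  [with N_2=-3, N_1=1]  = 10
N_4 = N_2^2 + N_1  [with N_2=-3, N_1=1]  = 10
N_7 = -2N_3 + N_4 - 2N_6  [with N_3=10, N_4=10, N_6=-6]  = 2

2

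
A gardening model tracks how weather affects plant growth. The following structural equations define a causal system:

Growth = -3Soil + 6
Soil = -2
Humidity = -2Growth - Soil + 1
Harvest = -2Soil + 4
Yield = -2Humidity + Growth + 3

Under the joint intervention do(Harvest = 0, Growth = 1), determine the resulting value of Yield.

Setting Harvest = 0, Growth = 1 by intervention discards those variables' equations.
Humidity = -2Growth - Soil + 1  [with Growth=1, Soil=-2]  = 1
Yield = -2Humidity + Growth + 3  [with Humidity=1, Growth=1]  = 2

2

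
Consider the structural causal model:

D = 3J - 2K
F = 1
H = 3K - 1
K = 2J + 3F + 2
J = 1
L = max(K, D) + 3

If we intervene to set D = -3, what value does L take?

Under do(D=-3), the mechanism D = 3J - 2K is discarded; D is fixed at -3.
K = 2J + 3F + 2  [with J=1, F=1]  = 7
L = max(K, D) + 3  [with K=7, D=-3]  = 10

10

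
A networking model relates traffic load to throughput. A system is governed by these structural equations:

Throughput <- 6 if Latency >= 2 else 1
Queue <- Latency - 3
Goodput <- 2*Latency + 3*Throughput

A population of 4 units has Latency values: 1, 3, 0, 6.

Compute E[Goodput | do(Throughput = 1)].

The intervention sets Throughput=1 in all 4 units regardless of Latency. Recomputing Goodput per unit gives 5, 9, 3, 15; average 8.

8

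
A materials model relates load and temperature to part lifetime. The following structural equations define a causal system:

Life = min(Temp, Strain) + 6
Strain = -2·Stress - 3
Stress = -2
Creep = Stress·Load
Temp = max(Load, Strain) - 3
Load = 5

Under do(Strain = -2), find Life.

4

The intervention breaks the incoming arrows to Strain: Strain = -2·Stress - 3 no longer applies, and Strain = -2.
Temp = max(Load, Strain) - 3  [with Load=5, Strain=-2]  = 2
Life = min(Temp, Strain) + 6  [with Temp=2, Strain=-2]  = 4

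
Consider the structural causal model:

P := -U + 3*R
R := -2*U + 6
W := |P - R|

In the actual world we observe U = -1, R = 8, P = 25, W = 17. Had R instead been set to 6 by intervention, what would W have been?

Under do(R=6), the mechanism R := -2*U + 6 is discarded; R is fixed at 6.
P = -U + 3*R  [with U=-1, R=6]  = 19
W = |P - R|  [with P=19, R=6]  = 13

13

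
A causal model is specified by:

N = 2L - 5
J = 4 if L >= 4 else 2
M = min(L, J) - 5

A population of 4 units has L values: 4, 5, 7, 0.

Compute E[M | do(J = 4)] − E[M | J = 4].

-1

do(J=4) breaks J's dependence on L. With J=4 fixed, M across the units is -1, -1, -1, -5, mean -2.
E[M|J=4] averages over only the 3 units with J=4 (L = 4, 5, 7): M = -1, -1, -1, mean -1.
Difference = -2 − (-1) = -1.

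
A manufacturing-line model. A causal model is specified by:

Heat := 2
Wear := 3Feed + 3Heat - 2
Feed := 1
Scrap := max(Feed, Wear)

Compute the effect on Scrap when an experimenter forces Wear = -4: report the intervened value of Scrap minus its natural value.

The intervention breaks the incoming arrows to Wear: Wear := 3Feed + 3Heat - 2 no longer applies, and Wear = -4.
Scrap = max(Feed, Wear)  [with Feed=1, Wear=-4]  = 1
Without intervention: Wear = 3Feed + 3Heat - 2  [with Feed=1, Heat=2]  = 7; Scrap = max(Feed, Wear)  [with Feed=1, Wear=7]  = 7.
Change = 1 − 7 = -6.

-6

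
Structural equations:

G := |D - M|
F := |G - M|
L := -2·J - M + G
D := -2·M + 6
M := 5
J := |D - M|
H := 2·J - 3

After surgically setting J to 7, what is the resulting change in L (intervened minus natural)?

Under do(J=7), the mechanism J := |D - M| is discarded; J is fixed at 7.
D = -2·M + 6  [with M=5]  = -4
G = |D - M|  [with D=-4, M=5]  = 9
L = -2·J - M + G  [with J=7, M=5, G=9]  = -10
Without intervention: D = -2·M + 6  [with M=5]  = -4; G = |D - M|  [with D=-4, M=5]  = 9; J = |D - M|  [with D=-4, M=5]  = 9; L = -2·J - M + G  [with J=9, M=5, G=9]  = -14.
Change = -10 − (-14) = 4.

4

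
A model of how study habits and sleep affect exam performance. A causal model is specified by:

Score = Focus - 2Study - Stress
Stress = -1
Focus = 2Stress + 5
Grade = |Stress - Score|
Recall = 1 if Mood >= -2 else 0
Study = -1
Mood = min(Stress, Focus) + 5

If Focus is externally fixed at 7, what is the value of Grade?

11

The intervention breaks the incoming arrows to Focus: Focus = 2Stress + 5 no longer applies, and Focus = 7.
Score = Focus - 2Study - Stress  [with Focus=7, Study=-1, Stress=-1]  = 10
Grade = |Stress - Score|  [with Stress=-1, Score=10]  = 11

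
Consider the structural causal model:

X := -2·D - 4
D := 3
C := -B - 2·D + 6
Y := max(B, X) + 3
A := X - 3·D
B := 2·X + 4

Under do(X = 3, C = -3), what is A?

The joint intervention fixes X = 3, C = -3, removing each variable's own equation.
A = X - 3·D  [with X=3, D=3]  = -6

-6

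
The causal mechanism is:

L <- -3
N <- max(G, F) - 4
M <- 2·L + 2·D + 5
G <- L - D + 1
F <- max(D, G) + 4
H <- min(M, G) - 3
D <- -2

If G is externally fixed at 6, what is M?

Under do(G=6), the mechanism G <- L - D + 1 is discarded; G is fixed at 6.
Since M is not a descendant of the intervened variable, it is unaffected.
M = 2·L + 2·D + 5  [with L=-3, D=-2]  = -5

-5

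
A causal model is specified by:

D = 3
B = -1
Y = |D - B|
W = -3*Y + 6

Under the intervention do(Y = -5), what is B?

Under do(Y=-5), the mechanism Y = |D - B| is discarded; Y is fixed at -5.
Since B is not a descendant of the intervened variable, it is unaffected.

-1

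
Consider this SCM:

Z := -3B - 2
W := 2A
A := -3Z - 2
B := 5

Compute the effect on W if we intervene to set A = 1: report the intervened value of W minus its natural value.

-96

The intervention breaks the incoming arrows to A: A := -3Z - 2 no longer applies, and A = 1.
W = 2A  [with A=1]  = 2
Without intervention: Z = -3B - 2  [with B=5]  = -17; A = -3Z - 2  [with Z=-17]  = 49; W = 2A  [with A=49]  = 98.
Change = 2 − 98 = -96.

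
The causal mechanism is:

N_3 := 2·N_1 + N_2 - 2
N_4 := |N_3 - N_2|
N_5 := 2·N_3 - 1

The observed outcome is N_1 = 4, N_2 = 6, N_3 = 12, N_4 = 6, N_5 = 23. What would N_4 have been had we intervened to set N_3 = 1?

5

The intervention breaks the incoming arrows to N_3: N_3 := 2·N_1 + N_2 - 2 no longer applies, and N_3 = 1.
N_4 = |N_3 - N_2|  [with N_3=1, N_2=6]  = 5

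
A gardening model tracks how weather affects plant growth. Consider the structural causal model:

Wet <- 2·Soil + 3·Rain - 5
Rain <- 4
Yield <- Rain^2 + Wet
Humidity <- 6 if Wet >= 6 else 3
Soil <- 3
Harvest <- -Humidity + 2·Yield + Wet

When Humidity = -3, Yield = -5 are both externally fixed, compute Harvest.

6

The joint intervention fixes Humidity = -3, Yield = -5, removing each variable's own equation.
Wet = 2·Soil + 3·Rain - 5  [with Soil=3, Rain=4]  = 13
Harvest = -Humidity + 2·Yield + Wet  [with Humidity=-3, Yield=-5, Wet=13]  = 6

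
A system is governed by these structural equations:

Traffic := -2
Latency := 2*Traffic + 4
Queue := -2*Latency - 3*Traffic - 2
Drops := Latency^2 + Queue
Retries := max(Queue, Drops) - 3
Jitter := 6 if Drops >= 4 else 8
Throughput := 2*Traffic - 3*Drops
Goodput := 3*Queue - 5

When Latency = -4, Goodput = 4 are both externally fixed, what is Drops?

28

Under do(Latency = -4, Goodput = 4), each intervened variable's structural equation is replaced by its fixed value.
Queue = -2*Latency - 3*Traffic - 2  [with Latency=-4, Traffic=-2]  = 12
Drops = Latency^2 + Queue  [with Latency=-4, Queue=12]  = 28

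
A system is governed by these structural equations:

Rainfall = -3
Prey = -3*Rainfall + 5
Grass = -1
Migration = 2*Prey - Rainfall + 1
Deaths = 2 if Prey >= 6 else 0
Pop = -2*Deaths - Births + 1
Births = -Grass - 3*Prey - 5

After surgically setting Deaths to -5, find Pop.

Under do(Deaths=-5), the mechanism Deaths = 2 if Prey >= 6 else 0 is discarded; Deaths is fixed at -5.
Prey = -3*Rainfall + 5  [with Rainfall=-3]  = 14
Births = -Grass - 3*Prey - 5  [with Grass=-1, Prey=14]  = -46
Pop = -2*Deaths - Births + 1  [with Deaths=-5, Births=-46]  = 57

57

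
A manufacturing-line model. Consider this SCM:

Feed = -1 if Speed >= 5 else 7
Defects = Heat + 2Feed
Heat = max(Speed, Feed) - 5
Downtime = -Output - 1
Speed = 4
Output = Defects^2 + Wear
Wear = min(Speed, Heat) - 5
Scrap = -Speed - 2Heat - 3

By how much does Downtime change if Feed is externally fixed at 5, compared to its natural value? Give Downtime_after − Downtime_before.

158

do(Feed=5) replaces the equation Feed = -1 if Speed >= 5 else 7 with the constant Feed = 5.
Heat = max(Speed, Feed) - 5  [with Speed=4, Feed=5]  = 0
Wear = min(Speed, Heat) - 5  [with Speed=4, Heat=0]  = -5
Defects = Heat + 2Feed  [with Heat=0, Feed=5]  = 10
Output = Defects^2 + Wear  [with Defects=10, Wear=-5]  = 95
Downtime = -Output - 1  [with Output=95]  = -96
Without intervention: Feed = -1 if Speed >= 5 else 7  [with Speed=4]  = 7; Heat = max(Speed, Feed) - 5  [with Speed=4, Feed=7]  = 2; Wear = min(Speed, Heat) - 5  [with Speed=4, Heat=2]  = -3; Defects = Heat + 2Feed  [with Heat=2, Feed=7]  = 16; Output = Defects^2 + Wear  [with Defects=16, Wear=-3]  = 253; Downtime = -Output - 1  [with Output=253]  = -254.
Change = -96 − (-254) = 158.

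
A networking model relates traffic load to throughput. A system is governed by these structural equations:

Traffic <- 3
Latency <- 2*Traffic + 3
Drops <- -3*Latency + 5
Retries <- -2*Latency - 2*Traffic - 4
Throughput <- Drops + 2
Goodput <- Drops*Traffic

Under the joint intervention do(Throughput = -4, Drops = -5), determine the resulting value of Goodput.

The joint intervention fixes Throughput = -4, Drops = -5, removing each variable's own equation.
Goodput = Drops*Traffic  [with Drops=-5, Traffic=3]  = -15

-15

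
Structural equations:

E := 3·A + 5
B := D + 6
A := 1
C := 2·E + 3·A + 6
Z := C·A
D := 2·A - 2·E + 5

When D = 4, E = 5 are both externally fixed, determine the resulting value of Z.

Setting D = 4, E = 5 by intervention discards those variables' equations.
C = 2·E + 3·A + 6  [with E=5, A=1]  = 19
Z = C·A  [with C=19, A=1]  = 19

19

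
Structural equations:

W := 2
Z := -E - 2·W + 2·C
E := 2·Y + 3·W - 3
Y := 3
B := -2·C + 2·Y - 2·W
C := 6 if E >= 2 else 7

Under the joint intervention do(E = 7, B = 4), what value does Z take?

The joint intervention fixes E = 7, B = 4, removing each variable's own equation.
C = 6 if E >= 2 else 7  [with E=7]  = 6
Z = -E - 2·W + 2·C  [with E=7, W=2, C=6]  = 1

1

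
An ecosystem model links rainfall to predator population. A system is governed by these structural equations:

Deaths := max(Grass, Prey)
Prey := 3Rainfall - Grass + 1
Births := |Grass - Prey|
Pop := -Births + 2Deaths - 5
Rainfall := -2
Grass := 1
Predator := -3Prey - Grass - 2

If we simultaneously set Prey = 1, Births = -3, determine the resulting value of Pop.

0

Under do(Prey = 1, Births = -3), each intervened variable's structural equation is replaced by its fixed value.
Deaths = max(Grass, Prey)  [with Grass=1, Prey=1]  = 1
Pop = -Births + 2Deaths - 5  [with Births=-3, Deaths=1]  = 0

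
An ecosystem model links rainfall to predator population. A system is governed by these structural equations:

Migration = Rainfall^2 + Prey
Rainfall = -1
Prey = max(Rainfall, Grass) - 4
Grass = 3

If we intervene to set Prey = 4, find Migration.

The intervention breaks the incoming arrows to Prey: Prey = max(Rainfall, Grass) - 4 no longer applies, and Prey = 4.
Migration = Rainfall^2 + Prey  [with Rainfall=-1, Prey=4]  = 5

5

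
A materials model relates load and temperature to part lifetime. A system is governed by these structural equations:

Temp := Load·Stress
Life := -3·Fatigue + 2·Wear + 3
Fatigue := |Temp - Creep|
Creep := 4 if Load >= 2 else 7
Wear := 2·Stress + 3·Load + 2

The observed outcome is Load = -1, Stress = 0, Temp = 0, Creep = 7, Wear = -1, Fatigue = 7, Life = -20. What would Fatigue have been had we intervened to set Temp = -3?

The intervention breaks the incoming arrows to Temp: Temp := Load·Stress no longer applies, and Temp = -3.
Creep = 4 if Load >= 2 else 7  [with Load=-1]  = 7
Fatigue = |Temp - Creep|  [with Temp=-3, Creep=7]  = 10

10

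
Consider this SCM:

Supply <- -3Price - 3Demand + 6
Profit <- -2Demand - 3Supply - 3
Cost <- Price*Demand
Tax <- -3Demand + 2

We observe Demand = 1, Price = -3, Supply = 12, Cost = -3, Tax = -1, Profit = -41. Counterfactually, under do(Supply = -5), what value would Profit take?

10

The intervention breaks the incoming arrows to Supply: Supply <- -3Price - 3Demand + 6 no longer applies, and Supply = -5.
Profit = -2Demand - 3Supply - 3  [with Demand=1, Supply=-5]  = 10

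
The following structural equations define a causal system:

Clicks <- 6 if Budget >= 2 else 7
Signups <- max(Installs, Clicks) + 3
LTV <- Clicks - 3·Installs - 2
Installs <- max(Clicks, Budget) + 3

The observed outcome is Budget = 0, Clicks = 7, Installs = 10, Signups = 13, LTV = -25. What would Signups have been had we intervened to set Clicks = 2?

8

Under do(Clicks=2), the mechanism Clicks <- 6 if Budget >= 2 else 7 is discarded; Clicks is fixed at 2.
Installs = max(Clicks, Budget) + 3  [with Clicks=2, Budget=0]  = 5
Signups = max(Installs, Clicks) + 3  [with Installs=5, Clicks=2]  = 8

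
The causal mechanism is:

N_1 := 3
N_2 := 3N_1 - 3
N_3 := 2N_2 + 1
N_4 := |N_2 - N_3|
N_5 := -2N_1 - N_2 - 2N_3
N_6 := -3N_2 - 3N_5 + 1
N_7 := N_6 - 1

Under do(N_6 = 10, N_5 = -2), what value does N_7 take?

Setting N_6 = 10, N_5 = -2 by intervention discards those variables' equations.
N_7 = N_6 - 1  [with N_6=10]  = 9

9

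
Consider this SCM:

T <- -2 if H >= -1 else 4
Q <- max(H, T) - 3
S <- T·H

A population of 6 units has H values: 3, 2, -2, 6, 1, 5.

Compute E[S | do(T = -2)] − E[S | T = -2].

1.8

do(T=-2) breaks T's dependence on H. With T=-2 fixed, S across the units is -6, -4, 4, -12, -2, -10, mean -5.
Conditioning on T=-2 selects the 5 unit(s) with H ∈ {3, 2, 6, 1, 5}. Their S values: -6, -4, -12, -2, -10. Mean = -6.8.
Difference = -5 − (-6.8) = 1.8.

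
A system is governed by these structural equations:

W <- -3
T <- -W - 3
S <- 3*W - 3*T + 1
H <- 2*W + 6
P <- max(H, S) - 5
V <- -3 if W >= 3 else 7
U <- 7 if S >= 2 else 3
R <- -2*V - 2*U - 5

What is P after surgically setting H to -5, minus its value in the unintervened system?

-5

Intervening sets H = -5 and removes its equation (H <- 2*W + 6).
T = -W - 3  [with W=-3]  = 0
S = 3*W - 3*T + 1  [with W=-3, T=0]  = -8
P = max(H, S) - 5  [with H=-5, S=-8]  = -10
Without intervention: T = -W - 3  [with W=-3]  = 0; S = 3*W - 3*T + 1  [with W=-3, T=0]  = -8; H = 2*W + 6  [with W=-3]  = 0; P = max(H, S) - 5  [with H=0, S=-8]  = -5.
Change = -10 − (-5) = -5.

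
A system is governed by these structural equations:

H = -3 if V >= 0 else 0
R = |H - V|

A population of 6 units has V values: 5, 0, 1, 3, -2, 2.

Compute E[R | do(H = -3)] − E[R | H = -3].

-0.7

Under do(H=-3), H's equation is replaced by H=-3 for every unit. Per-unit R: 8, 3, 4, 6, 1, 5. Mean = 4.5.
Conditioning on H=-3 selects the 5 unit(s) with V ∈ {5, 0, 1, 3, 2}. Their R values: 8, 3, 4, 6, 5. Mean = 5.2.
Difference = 4.5 − 5.2 = -0.7.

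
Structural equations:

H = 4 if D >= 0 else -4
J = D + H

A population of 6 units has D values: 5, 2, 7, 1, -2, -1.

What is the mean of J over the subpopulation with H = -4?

Conditioning on H=-4 selects the 2 unit(s) with D ∈ {-2, -1}. Their J values: -6, -5. Mean = -5.5.

-5.5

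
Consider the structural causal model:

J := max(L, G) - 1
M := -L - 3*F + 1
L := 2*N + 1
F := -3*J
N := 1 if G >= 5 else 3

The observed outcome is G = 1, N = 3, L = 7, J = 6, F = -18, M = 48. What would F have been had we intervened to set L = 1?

0

do(L=1) replaces the equation L := 2*N + 1 with the constant L = 1.
J = max(L, G) - 1  [with L=1, G=1]  = 0
F = -3*J  [with J=0]  = 0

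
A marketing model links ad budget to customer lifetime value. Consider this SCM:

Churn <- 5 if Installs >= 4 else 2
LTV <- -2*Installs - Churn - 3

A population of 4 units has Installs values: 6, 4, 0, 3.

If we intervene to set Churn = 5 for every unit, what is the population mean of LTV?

-14.5

The intervention sets Churn=5 in all 4 units regardless of Installs. Recomputing LTV per unit gives -20, -16, -8, -14; average -14.5.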